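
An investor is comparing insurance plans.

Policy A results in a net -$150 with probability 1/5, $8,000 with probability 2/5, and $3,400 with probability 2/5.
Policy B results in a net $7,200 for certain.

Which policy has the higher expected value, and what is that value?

Policy B ($7,200)

Policy A = 1/5 × (-150) + 2/5 × 8000 + 2/5 × 3400 = -30 + 3200 + 1360 = 4530
Policy B: 7200 (certain)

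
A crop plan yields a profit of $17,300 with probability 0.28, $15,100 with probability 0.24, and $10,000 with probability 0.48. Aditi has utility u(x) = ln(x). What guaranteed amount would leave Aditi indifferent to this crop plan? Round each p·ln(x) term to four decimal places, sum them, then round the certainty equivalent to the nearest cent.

$12,871.88

E[u] = 0.28·ln(17300) + 0.24·ln(15100) + 0.48·ln(10000) = 2.7324 + 2.3094 + 4.4210 = 9.4628
CE = e^9.4628 ≈ 12871.88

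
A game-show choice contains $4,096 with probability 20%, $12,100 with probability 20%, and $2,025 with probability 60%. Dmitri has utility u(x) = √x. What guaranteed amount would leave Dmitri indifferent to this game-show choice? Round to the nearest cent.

E[u] = 0.2·√4096 + 0.2·√12100 + 0.6·√2025 = 0.2·64 + 0.2·110 + 0.6·45 = 61.8
CE = (61.8)² = 3819.24

$3,819.24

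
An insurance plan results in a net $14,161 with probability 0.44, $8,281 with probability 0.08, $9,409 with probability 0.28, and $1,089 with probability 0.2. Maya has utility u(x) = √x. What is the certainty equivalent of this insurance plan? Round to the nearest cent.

E[u] = 0.44·√14161 + 0.08·√8281 + 0.28·√9409 + 0.2·√1089 = 0.44·119 + 0.08·91 + 0.28·97 + 0.2·33 = 93.4
CE = (93.4)² = 8723.56

$8,723.56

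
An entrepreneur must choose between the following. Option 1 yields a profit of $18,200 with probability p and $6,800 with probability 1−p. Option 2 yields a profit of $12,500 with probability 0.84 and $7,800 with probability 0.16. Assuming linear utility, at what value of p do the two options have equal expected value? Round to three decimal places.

p = 0.434

EV(Option 2) = 0.84 × 12500 + 0.16 × 7800 = 10500 + 1248 = 11748
p·18200 + (1−p)·6800 = 11748
11400p + 6800 = 11748
p = (11748 − 6800) / 11400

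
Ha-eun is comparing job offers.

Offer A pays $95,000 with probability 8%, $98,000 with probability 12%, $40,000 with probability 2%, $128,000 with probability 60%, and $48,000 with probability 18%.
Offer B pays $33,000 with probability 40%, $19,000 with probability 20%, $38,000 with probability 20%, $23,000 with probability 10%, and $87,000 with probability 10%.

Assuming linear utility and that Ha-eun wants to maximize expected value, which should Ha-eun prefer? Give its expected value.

Offer A ($105,600)

Offer A = 0.08 × 95000 + 0.12 × 98000 + 0.02 × 40000 + 0.6 × 128000 + 0.18 × 48000 = 7600 + 11760 + 800 + 76800 + 8640 = 105600
Offer B = 0.4 × 33000 + 0.2 × 19000 + 0.2 × 38000 + 0.1 × 23000 + 0.1 × 87000 = 13200 + 3800 + 7600 + 2300 + 8700 = 35600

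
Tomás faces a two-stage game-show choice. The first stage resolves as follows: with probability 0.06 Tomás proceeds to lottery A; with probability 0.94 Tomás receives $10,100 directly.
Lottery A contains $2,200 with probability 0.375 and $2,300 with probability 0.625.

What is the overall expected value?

$9,629.75

EV(A) = 0.375 × 2200 + 0.625 × 2300 = 825 + 1437.5 = 2262.5
Branch B: 10100 (certain)
Overall = 0.06 × 2262.5 + 0.94 × 10100 = 135.75 + 9494 = 9629.75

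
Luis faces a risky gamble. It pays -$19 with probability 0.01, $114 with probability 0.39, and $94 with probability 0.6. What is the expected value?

$100.67

EV = 0.01 × (-19) + 0.39 × 114 + 0.6 × 94 = -0.19 + 44.46 + 56.4 = 100.67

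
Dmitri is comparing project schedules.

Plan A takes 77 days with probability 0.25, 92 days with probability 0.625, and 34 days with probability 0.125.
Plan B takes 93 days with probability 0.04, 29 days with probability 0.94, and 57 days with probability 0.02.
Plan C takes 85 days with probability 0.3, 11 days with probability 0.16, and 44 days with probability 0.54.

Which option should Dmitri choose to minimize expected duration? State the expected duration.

Plan A = 0.25 × 77 + 0.625 × 92 + 0.125 × 34 = 19.25 + 57.5 + 4.25 = 81
Plan B = 0.04 × 93 + 0.94 × 29 + 0.02 × 57 = 3.72 + 27.26 + 1.14 = 32.12
Plan C = 0.3 × 85 + 0.16 × 11 + 0.54 × 44 = 25.5 + 1.76 + 23.76 = 51.02

Plan B (32.12 days)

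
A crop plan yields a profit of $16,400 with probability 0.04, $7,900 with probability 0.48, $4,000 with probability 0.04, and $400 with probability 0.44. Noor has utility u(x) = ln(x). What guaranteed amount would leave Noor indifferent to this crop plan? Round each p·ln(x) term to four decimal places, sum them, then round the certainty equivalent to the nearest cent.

$2,130.26

E[u] = 0.04·ln(16400) + 0.48·ln(7900) + 0.04·ln(4000) + 0.44·ln(400) = 0.3882 + 4.3078 + 0.3318 + 2.6362 = 7.6640
CE = e^7.6640 ≈ 2130.26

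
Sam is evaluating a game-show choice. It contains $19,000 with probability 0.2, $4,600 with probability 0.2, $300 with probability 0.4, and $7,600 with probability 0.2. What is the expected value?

EV = 0.2 × 19000 + 0.2 × 4600 + 0.4 × 300 + 0.2 × 7600 = 3800 + 920 + 120 + 1520 = 6360

$6,360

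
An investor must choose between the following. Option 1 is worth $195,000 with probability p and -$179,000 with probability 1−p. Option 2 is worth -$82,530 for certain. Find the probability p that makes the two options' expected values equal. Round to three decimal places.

p·195000 + (1−p)·(-179000) = -82530
374000p − 179000 = -82530
p = (-82530 + 179000) / 374000

p = 0.258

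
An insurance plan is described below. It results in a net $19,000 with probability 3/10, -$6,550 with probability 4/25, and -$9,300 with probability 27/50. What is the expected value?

-$370

EV = 3/10 × 19000 + 4/25 × (-6550) + 27/50 × (-9300) = 5700 − 1048 − 5022 = -370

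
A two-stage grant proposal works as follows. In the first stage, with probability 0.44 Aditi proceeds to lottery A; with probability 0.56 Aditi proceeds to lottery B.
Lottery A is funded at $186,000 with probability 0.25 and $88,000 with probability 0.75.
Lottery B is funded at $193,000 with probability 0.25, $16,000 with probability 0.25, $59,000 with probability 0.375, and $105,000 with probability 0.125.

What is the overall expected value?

$98,500

EV(A) = 0.25 × 186000 + 0.75 × 88000 = 46500 + 66000 = 112500
EV(B) = 0.25 × 193000 + 0.25 × 16000 + 0.375 × 59000 + 0.125 × 105000 = 48250 + 4000 + 22125 + 13125 = 87500
Overall = 0.44 × 112500 + 0.56 × 87500 = 49500 + 49000 = 98500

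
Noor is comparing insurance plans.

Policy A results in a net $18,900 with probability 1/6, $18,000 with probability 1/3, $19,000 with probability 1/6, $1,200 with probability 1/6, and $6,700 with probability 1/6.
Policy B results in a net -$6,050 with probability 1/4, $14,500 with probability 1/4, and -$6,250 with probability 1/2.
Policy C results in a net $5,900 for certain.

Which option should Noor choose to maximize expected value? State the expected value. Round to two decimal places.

Policy A ($13,633.33)

Policy A = 1/6 × 18900 + 1/3 × 18000 + 1/6 × 19000 + 1/6 × 1200 + 1/6 × 6700 = 3150 + 6000 + 3166.6667 + 200 + 1116.6667 = 13633.3333
Policy B = 1/4 × (-6050) + 1/4 × 14500 + 1/2 × (-6250) = -1512.5 + 3625 − 3125 = -1012.5
Policy C: 5900 (certain)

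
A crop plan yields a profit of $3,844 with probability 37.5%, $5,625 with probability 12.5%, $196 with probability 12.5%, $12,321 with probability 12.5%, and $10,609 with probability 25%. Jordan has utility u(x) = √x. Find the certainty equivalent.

$5,476

E[u] = 0.375·√3844 + 0.125·√5625 + 0.125·√196 + 0.125·√12321 + 0.25·√10609 = 0.375·62 + 0.125·75 + 0.125·14 + 0.125·111 + 0.25·103 = 74
CE = (74)² = 5476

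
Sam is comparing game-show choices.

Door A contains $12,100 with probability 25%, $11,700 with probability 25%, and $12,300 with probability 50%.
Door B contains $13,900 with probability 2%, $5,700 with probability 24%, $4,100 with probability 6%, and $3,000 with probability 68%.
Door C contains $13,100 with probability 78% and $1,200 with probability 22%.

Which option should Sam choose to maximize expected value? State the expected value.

Door A ($12,100)

Door A = 0.25 × 12100 + 0.25 × 11700 + 0.5 × 12300 = 3025 + 2925 + 6150 = 12100
Door B = 0.02 × 13900 + 0.24 × 5700 + 0.06 × 4100 + 0.68 × 3000 = 278 + 1368 + 246 + 2040 = 3932
Door C = 0.78 × 13100 + 0.22 × 1200 = 10218 + 264 = 10482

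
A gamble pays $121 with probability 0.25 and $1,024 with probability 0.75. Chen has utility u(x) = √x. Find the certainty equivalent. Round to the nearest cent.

$715.56

E[u] = 0.25·√121 + 0.75·√1024 = 0.25·11 + 0.75·32 = 26.75
CE = (26.75)² = 715.5625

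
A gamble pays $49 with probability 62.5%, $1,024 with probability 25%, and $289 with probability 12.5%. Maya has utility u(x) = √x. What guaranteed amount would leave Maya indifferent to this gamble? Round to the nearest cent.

E[u] = 0.625·√49 + 0.25·√1024 + 0.125·√289 = 0.625·7 + 0.25·32 + 0.125·17 = 14.5
CE = (14.5)² = 210.25

$210.25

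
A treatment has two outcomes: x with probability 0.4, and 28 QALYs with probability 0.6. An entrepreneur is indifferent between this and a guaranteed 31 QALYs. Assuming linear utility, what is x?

x = 35.5 QALYs

0.4·x + 0.6·28 = 31
0.4·x = 31 − 16.8 = 14.2
x = 14.2 / 0.4 = 35.5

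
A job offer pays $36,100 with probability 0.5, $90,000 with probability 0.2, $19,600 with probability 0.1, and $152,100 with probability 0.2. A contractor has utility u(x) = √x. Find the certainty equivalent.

E[u] = 0.5·√36100 + 0.2·√90000 + 0.1·√19600 + 0.2·√152100 = 0.5·190 + 0.2·300 + 0.1·140 + 0.2·390 = 247
CE = (247)² = 61009

$61,009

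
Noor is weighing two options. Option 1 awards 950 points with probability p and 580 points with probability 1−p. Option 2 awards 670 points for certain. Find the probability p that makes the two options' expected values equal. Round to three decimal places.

p·950 + (1−p)·580 = 670
370p + 580 = 670
p = (670 − 580) / 370

p = 0.243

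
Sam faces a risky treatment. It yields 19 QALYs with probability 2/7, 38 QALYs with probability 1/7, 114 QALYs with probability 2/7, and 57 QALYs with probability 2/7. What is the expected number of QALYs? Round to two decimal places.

EV = 2/7 × 19 + 1/7 × 38 + 2/7 × 114 + 2/7 × 57 = 5.4286 + 5.4286 + 32.5714 + 16.2857 = 59.7143

59.71 QALYs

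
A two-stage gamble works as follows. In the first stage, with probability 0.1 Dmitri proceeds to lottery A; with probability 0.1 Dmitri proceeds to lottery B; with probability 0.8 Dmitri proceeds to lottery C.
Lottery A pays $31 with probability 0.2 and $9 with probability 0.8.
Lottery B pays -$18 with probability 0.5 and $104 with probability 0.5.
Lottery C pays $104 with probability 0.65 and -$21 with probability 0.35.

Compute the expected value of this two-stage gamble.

$53.84

EV(A) = 0.2 × 31 + 0.8 × 9 = 6.2 + 7.2 = 13.4
EV(B) = 0.5 × (-18) + 0.5 × 104 = -9 + 52 = 43
EV(C) = 0.65 × 104 + 0.35 × (-21) = 67.6 − 7.35 = 60.25
Overall = 0.1 × 13.4 + 0.1 × 43 + 0.8 × 60.25 = 1.34 + 4.3 + 48.2 = 53.84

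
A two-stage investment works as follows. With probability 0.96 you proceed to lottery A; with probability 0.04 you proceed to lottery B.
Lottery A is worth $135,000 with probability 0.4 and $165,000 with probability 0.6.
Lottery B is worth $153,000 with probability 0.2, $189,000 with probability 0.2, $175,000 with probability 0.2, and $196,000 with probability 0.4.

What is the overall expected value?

EV(A) = 0.4 × 135000 + 0.6 × 165000 = 54000 + 99000 = 153000
EV(B) = 0.2 × 153000 + 0.2 × 189000 + 0.2 × 175000 + 0.4 × 196000 = 30600 + 37800 + 35000 + 78400 = 181800
Overall = 0.96 × 153000 + 0.04 × 181800 = 146880 + 7272 = 154152

$154,152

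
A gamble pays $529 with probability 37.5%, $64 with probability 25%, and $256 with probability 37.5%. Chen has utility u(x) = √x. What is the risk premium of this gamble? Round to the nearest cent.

E[u] = 0.375·√529 + 0.25·√64 + 0.375·√256 = 0.375·23 + 0.25·8 + 0.375·16 = 16.625
CE = (16.625)² = 276.390625
Risk premium = EV − CE = 310.375 − 276.390625 = 33.984375

$33.98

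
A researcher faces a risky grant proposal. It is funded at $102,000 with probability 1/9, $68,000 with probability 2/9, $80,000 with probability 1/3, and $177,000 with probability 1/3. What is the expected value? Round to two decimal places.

EV = 1/9 × 102000 + 2/9 × 68000 + 1/3 × 80000 + 1/3 × 177000 = 11333.3333 + 15111.1111 + 26666.6667 + 59000 = 112111.1111

$112,111.11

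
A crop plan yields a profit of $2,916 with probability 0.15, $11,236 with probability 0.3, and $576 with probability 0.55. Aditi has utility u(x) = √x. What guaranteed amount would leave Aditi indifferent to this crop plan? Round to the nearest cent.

$2,819.61

E[u] = 0.15·√2916 + 0.3·√11236 + 0.55·√576 = 0.15·54 + 0.3·106 + 0.55·24 = 53.1
CE = (53.1)² = 2819.61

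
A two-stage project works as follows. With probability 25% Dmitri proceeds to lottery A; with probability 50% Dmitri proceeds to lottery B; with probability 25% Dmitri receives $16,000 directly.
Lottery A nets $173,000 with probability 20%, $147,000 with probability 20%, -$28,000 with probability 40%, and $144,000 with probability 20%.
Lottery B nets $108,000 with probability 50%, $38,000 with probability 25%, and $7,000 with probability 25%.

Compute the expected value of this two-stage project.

$57,025

EV(A) = 0.2 × 173000 + 0.2 × 147000 + 0.4 × (-28000) + 0.2 × 144000 = 34600 + 29400 − 11200 + 28800 = 81600
EV(B) = 0.5 × 108000 + 0.25 × 38000 + 0.25 × 7000 = 54000 + 9500 + 1750 = 65250
Branch C: 16000 (certain)
Overall = 0.25 × 81600 + 0.5 × 65250 + 0.25 × 16000 = 20400 + 32625 + 4000 = 57025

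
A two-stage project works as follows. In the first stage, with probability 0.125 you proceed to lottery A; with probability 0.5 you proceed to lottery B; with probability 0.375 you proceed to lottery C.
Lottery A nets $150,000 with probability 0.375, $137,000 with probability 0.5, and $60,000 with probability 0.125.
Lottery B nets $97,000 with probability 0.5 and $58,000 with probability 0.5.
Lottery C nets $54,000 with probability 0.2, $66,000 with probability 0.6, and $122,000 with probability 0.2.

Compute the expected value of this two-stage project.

$83,331.25

EV(A) = 0.375 × 150000 + 0.5 × 137000 + 0.125 × 60000 = 56250 + 68500 + 7500 = 132250
EV(B) = 0.5 × 97000 + 0.5 × 58000 = 48500 + 29000 = 77500
EV(C) = 0.2 × 54000 + 0.6 × 66000 + 0.2 × 122000 = 10800 + 39600 + 24400 = 74800
Overall = 0.125 × 132250 + 0.5 × 77500 + 0.375 × 74800 = 16531.25 + 38750 + 28050 = 83331.25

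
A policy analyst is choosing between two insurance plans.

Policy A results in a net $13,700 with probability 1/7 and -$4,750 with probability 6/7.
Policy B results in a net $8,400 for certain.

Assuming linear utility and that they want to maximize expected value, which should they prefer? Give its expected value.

Policy B ($8,400)

Policy A = 1/7 × 13700 + 6/7 × (-4750) = 1957.1429 − 4071.4286 = -2114.2857
Policy B: 8400 (certain)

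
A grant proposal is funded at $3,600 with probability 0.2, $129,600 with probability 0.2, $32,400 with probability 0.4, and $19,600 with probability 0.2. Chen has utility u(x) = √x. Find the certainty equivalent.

E[u] = 0.2·√3600 + 0.2·√129600 + 0.4·√32400 + 0.2·√19600 = 0.2·60 + 0.2·360 + 0.4·180 + 0.2·140 = 184
CE = (184)² = 33856

$33,856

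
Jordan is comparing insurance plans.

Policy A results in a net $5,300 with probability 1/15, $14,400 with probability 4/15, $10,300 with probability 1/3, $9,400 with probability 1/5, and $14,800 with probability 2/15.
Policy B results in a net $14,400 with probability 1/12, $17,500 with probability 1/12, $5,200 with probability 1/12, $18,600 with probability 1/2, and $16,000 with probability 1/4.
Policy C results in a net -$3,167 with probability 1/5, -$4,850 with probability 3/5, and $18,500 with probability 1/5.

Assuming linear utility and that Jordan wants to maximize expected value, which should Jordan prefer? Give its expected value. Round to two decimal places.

Policy B ($16,391.67)

Policy A = 1/15 × 5300 + 4/15 × 14400 + 1/3 × 10300 + 1/5 × 9400 + 2/15 × 14800 = 353.3333 + 3840 + 3433.3333 + 1880 + 1973.3333 = 11480
Policy B = 1/12 × 14400 + 1/12 × 17500 + 1/12 × 5200 + 1/2 × 18600 + 1/4 × 16000 = 1200 + 1458.3333 + 433.3333 + 9300 + 4000 = 16391.6667
Policy C = 1/5 × (-3167) + 3/5 × (-4850) + 1/5 × 18500 = -633.4 − 2910 + 3700 = 156.6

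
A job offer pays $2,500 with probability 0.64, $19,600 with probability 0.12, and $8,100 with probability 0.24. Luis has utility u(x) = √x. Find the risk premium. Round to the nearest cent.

$939.84

E[u] = 0.64·√2500 + 0.12·√19600 + 0.24·√8100 = 0.64·50 + 0.12·140 + 0.24·90 = 70.4
CE = (70.4)² = 4956.16
Risk premium = EV − CE = 5896 − 4956.16 = 939.84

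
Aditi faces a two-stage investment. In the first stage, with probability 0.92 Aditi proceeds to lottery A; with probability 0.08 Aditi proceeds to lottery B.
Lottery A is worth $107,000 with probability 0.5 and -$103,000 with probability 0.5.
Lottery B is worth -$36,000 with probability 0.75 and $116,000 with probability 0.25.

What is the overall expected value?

EV(A) = 0.5 × 107000 + 0.5 × (-103000) = 53500 − 51500 = 2000
EV(B) = 0.75 × (-36000) + 0.25 × 116000 = -27000 + 29000 = 2000
Overall = 0.92 × 2000 + 0.08 × 2000 = 1840 + 160 = 2000

$2,000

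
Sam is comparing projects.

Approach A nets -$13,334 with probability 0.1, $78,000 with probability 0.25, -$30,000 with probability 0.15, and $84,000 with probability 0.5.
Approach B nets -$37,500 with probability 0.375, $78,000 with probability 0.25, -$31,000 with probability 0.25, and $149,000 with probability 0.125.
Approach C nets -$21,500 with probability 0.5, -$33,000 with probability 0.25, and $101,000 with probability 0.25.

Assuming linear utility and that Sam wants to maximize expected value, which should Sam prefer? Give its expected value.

Approach A ($55,666.60)

Approach A = 0.1 × (-13334) + 0.25 × 78000 + 0.15 × (-30000) + 0.5 × 84000 = -1333.4 + 19500 − 4500 + 42000 = 55666.6
Approach B = 0.375 × (-37500) + 0.25 × 78000 + 0.25 × (-31000) + 0.125 × 149000 = -14062.5 + 19500 − 7750 + 18625 = 16312.5
Approach C = 0.5 × (-21500) + 0.25 × (-33000) + 0.25 × 101000 = -10750 − 8250 + 25250 = 6250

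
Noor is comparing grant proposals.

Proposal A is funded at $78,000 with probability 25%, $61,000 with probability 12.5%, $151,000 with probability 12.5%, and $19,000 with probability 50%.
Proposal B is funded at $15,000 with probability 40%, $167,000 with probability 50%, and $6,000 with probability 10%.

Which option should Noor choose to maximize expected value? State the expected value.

Proposal A = 0.25 × 78000 + 0.125 × 61000 + 0.125 × 151000 + 0.5 × 19000 = 19500 + 7625 + 18875 + 9500 = 55500
Proposal B = 0.4 × 15000 + 0.5 × 167000 + 0.1 × 6000 = 6000 + 83500 + 600 = 90100

Proposal B ($90,100)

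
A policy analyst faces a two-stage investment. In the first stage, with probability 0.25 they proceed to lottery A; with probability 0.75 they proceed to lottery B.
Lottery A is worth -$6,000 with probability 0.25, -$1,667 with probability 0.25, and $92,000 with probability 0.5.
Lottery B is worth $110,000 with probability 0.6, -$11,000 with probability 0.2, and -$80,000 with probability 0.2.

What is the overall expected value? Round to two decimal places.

EV(A) = 0.25 × (-6000) + 0.25 × (-1667) + 0.5 × 92000 = -1500 − 416.75 + 46000 = 44083.25
EV(B) = 0.6 × 110000 + 0.2 × (-11000) + 0.2 × (-80000) = 66000 − 2200 − 16000 = 47800
Overall = 0.25 × 44083.25 + 0.75 × 47800 = 11020.8125 + 35850 = 46870.8125

$46,870.81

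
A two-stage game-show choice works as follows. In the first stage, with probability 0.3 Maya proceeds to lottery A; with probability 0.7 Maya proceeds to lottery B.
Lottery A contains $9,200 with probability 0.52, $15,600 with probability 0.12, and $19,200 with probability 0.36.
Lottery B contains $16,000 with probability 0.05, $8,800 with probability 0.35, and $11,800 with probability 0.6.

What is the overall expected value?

$11,742.40

EV(A) = 0.52 × 9200 + 0.12 × 15600 + 0.36 × 19200 = 4784 + 1872 + 6912 = 13568
EV(B) = 0.05 × 16000 + 0.35 × 8800 + 0.6 × 11800 = 800 + 3080 + 7080 = 10960
Overall = 0.3 × 13568 + 0.7 × 10960 = 4070.4 + 7672 = 11742.4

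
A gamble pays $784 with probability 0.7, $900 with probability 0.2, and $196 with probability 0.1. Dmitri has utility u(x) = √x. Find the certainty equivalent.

$729

E[u] = 0.7·√784 + 0.2·√900 + 0.1·√196 = 0.7·28 + 0.2·30 + 0.1·14 = 27
CE = (27)² = 729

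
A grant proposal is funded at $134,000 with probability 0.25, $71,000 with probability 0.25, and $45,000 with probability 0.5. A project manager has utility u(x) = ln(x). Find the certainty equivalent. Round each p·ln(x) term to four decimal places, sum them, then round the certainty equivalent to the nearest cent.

$66,250.61

E[u] = 0.25·ln(134000) + 0.25·ln(71000) + 0.5·ln(45000) = 2.9514 + 2.7926 + 5.3572 = 11.1012
CE = e^11.1012 ≈ 66250.61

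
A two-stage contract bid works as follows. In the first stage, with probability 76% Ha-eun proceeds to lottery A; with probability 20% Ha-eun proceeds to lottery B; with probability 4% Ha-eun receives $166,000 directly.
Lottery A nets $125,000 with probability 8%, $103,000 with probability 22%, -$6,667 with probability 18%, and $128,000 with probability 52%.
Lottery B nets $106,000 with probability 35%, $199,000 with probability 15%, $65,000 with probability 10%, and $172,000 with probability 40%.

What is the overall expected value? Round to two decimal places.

$109,585.15

EV(A) = 0.08 × 125000 + 0.22 × 103000 + 0.18 × (-6667) + 0.52 × 128000 = 10000 + 22660 − 1200.06 + 66560 = 98019.94
EV(B) = 0.35 × 106000 + 0.15 × 199000 + 0.1 × 65000 + 0.4 × 172000 = 37100 + 29850 + 6500 + 68800 = 142250
Branch C: 166000 (certain)
Overall = 0.76 × 98019.94 + 0.2 × 142250 + 0.04 × 166000 = 74495.1544 + 28450 + 6640 = 109585.1544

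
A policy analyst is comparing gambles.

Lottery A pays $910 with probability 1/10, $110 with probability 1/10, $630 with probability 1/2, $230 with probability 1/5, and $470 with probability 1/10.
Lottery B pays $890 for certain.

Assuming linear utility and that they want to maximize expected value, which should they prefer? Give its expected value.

Lottery B ($890)

Lottery A = 1/10 × 910 + 1/10 × 110 + 1/2 × 630 + 1/5 × 230 + 1/10 × 470 = 91 + 11 + 315 + 46 + 47 = 510
Lottery B: 890 (certain)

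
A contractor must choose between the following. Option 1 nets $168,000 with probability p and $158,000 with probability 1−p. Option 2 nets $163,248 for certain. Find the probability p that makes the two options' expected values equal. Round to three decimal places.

p·168000 + (1−p)·158000 = 163248
10000p + 158000 = 163248
p = (163248 − 158000) / 10000

p = 0.525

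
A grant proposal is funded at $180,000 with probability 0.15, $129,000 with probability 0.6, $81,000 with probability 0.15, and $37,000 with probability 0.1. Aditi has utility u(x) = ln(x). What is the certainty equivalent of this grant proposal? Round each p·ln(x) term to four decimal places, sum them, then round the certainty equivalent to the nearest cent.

$111,613.80

E[u] = 0.15·ln(180000) + 0.6·ln(129000) + 0.15·ln(81000) + 0.1·ln(37000) = 1.8151 + 7.0605 + 1.6953 + 1.0519 = 11.6228
CE = e^11.6228 ≈ 111613.80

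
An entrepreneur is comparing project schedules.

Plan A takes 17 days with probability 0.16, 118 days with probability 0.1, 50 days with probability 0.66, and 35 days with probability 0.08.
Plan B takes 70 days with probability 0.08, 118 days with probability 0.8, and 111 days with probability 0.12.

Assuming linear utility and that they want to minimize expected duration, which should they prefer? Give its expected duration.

Plan A (50.32 days)

Plan A = 0.16 × 17 + 0.1 × 118 + 0.66 × 50 + 0.08 × 35 = 2.72 + 11.8 + 33 + 2.8 = 50.32
Plan B = 0.08 × 70 + 0.8 × 118 + 0.12 × 111 = 5.6 + 94.4 + 13.32 = 113.32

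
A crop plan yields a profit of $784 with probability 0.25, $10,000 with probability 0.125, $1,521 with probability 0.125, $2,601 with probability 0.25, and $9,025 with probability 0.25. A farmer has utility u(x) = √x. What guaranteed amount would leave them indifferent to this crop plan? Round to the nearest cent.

$3,705.77

E[u] = 0.25·√784 + 0.125·√10000 + 0.125·√1521 + 0.25·√2601 + 0.25·√9025 = 0.25·28 + 0.125·100 + 0.125·39 + 0.25·51 + 0.25·95 = 60.875
CE = (60.875)² = 3705.765625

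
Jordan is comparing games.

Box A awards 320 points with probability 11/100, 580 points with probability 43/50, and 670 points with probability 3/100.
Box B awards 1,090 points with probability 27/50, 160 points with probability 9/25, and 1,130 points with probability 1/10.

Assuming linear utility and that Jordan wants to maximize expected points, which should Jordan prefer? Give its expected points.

Box B (759.2 points)

Box A = 11/100 × 320 + 43/50 × 580 + 3/100 × 670 = 35.2 + 498.8 + 20.1 = 554.1
Box B = 27/50 × 1090 + 9/25 × 160 + 1/10 × 1130 = 588.6 + 57.6 + 113 = 759.2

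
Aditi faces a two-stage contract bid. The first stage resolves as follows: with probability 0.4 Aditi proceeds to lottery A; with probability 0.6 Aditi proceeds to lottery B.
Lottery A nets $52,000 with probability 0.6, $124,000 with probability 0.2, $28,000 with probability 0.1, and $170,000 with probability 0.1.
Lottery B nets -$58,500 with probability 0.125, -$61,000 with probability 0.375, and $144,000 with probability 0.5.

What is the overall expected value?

$55,407.50

EV(A) = 0.6 × 52000 + 0.2 × 124000 + 0.1 × 28000 + 0.1 × 170000 = 31200 + 24800 + 2800 + 17000 = 75800
EV(B) = 0.125 × (-58500) + 0.375 × (-61000) + 0.5 × 144000 = -7312.5 − 22875 + 72000 = 41812.5
Overall = 0.4 × 75800 + 0.6 × 41812.5 = 30320 + 25087.5 = 55407.5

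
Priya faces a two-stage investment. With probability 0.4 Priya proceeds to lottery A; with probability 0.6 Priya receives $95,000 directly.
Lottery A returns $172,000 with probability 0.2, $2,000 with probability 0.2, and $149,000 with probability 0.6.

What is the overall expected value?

EV(A) = 0.2 × 172000 + 0.2 × 2000 + 0.6 × 149000 = 34400 + 400 + 89400 = 124200
Branch B: 95000 (certain)
Overall = 0.4 × 124200 + 0.6 × 95000 = 49680 + 57000 = 106680

$106,680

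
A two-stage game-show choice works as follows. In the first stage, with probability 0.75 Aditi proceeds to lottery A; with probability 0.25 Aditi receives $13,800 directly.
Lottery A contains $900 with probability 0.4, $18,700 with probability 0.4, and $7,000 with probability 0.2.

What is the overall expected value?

$10,380

EV(A) = 0.4 × 900 + 0.4 × 18700 + 0.2 × 7000 = 360 + 7480 + 1400 = 9240
Branch B: 13800 (certain)
Overall = 0.75 × 9240 + 0.25 × 13800 = 6930 + 3450 = 10380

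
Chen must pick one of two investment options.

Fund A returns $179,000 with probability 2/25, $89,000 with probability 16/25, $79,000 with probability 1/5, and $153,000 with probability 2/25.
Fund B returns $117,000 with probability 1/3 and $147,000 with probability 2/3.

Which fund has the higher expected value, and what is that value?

Fund B ($137,000)

Fund A = 2/25 × 179000 + 16/25 × 89000 + 1/5 × 79000 + 2/25 × 153000 = 14320 + 56960 + 15800 + 12240 = 99320
Fund B = 1/3 × 117000 + 2/3 × 147000 = 39000 + 98000 = 137000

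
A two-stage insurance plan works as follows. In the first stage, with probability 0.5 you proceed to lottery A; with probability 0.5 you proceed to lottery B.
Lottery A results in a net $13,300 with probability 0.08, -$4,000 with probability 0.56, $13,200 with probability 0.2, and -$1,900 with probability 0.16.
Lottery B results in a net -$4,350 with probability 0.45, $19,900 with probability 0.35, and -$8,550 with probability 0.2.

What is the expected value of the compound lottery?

$2,228.75

EV(A) = 0.08 × 13300 + 0.56 × (-4000) + 0.2 × 13200 + 0.16 × (-1900) = 1064 − 2240 + 2640 − 304 = 1160
EV(B) = 0.45 × (-4350) + 0.35 × 19900 + 0.2 × (-8550) = -1957.5 + 6965 − 1710 = 3297.5
Overall = 0.5 × 1160 + 0.5 × 3297.5 = 580 + 1648.75 = 2228.75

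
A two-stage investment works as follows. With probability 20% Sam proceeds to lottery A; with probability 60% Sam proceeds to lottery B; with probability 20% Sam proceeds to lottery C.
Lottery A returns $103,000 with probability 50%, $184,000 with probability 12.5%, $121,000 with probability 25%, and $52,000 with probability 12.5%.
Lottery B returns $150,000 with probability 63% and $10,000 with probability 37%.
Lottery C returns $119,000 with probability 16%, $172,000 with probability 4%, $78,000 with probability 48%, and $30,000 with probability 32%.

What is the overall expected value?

$95,762

EV(A) = 0.5 × 103000 + 0.125 × 184000 + 0.25 × 121000 + 0.125 × 52000 = 51500 + 23000 + 30250 + 6500 = 111250
EV(B) = 0.63 × 150000 + 0.37 × 10000 = 94500 + 3700 = 98200
EV(C) = 0.16 × 119000 + 0.04 × 172000 + 0.48 × 78000 + 0.32 × 30000 = 19040 + 6880 + 37440 + 9600 = 72960
Overall = 0.2 × 111250 + 0.6 × 98200 + 0.2 × 72960 = 22250 + 58920 + 14592 = 95762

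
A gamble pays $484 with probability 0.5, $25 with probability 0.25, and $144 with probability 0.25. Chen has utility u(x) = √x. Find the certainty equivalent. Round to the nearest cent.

$232.56

E[u] = 0.5·√484 + 0.25·√25 + 0.25·√144 = 0.5·22 + 0.25·5 + 0.25·12 = 15.25
CE = (15.25)² = 232.5625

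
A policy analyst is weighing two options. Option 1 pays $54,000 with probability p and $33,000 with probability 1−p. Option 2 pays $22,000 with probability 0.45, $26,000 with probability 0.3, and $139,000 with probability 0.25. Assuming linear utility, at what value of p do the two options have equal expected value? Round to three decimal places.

p = 0.926

EV(Option 2) = 0.45 × 22000 + 0.3 × 26000 + 0.25 × 139000 = 9900 + 7800 + 34750 = 52450
p·54000 + (1−p)·33000 = 52450
21000p + 33000 = 52450
p = (52450 − 33000) / 21000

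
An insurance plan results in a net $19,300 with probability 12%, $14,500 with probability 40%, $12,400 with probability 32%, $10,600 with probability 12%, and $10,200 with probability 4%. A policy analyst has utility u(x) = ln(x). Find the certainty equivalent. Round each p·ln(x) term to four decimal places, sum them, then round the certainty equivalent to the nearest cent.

$13,553.50

E[u] = 0.12·ln(19300) + 0.4·ln(14500) + 0.32·ln(12400) + 0.12·ln(10600) + 0.04·ln(10200) = 1.1841 + 3.8328 + 3.0161 + 1.1122 + 0.3692 = 9.5144
CE = e^9.5144 ≈ 13553.50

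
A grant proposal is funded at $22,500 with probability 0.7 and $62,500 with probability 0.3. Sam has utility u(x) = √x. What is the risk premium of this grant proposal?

$2,100

E[u] = 0.7·√22500 + 0.3·√62500 = 0.7·150 + 0.3·250 = 180
CE = (180)² = 32400
Risk premium = EV − CE = 34500 − 32400 = 2100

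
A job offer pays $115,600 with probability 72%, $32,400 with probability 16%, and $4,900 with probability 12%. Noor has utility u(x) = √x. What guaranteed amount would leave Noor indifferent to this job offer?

E[u] = 0.72·√115600 + 0.16·√32400 + 0.12·√4900 = 0.72·340 + 0.16·180 + 0.12·70 = 282
CE = (282)² = 79524

$79,524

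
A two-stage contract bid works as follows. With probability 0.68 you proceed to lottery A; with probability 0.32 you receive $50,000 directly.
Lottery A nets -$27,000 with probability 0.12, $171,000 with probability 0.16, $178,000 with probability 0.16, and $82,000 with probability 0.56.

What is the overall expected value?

$82,993.60

EV(A) = 0.12 × (-27000) + 0.16 × 171000 + 0.16 × 178000 + 0.56 × 82000 = -3240 + 27360 + 28480 + 45920 = 98520
Branch B: 50000 (certain)
Overall = 0.68 × 98520 + 0.32 × 50000 = 66993.6 + 16000 = 82993.6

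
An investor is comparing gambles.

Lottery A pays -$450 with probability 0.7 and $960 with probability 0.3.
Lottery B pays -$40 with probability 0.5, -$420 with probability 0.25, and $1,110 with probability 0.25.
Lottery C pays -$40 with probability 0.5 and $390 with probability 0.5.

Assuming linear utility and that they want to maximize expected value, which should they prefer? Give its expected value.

Lottery A = 0.7 × (-450) + 0.3 × 960 = -315 + 288 = -27
Lottery B = 0.5 × (-40) + 0.25 × (-420) + 0.25 × 1110 = -20 − 105 + 277.5 = 152.5
Lottery C = 0.5 × (-40) + 0.5 × 390 = -20 + 195 = 175

Lottery C ($175)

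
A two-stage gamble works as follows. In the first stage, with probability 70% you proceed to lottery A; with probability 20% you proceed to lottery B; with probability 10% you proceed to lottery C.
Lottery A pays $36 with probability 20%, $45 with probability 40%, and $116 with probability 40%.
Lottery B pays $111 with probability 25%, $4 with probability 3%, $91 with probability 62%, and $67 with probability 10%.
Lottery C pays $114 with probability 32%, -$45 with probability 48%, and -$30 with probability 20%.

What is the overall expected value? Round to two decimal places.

$69.21

EV(A) = 0.2 × 36 + 0.4 × 45 + 0.4 × 116 = 7.2 + 18 + 46.4 = 71.6
EV(B) = 0.25 × 111 + 0.03 × 4 + 0.62 × 91 + 0.1 × 67 = 27.75 + 0.12 + 56.42 + 6.7 = 90.99
EV(C) = 0.32 × 114 + 0.48 × (-45) + 0.2 × (-30) = 36.48 − 21.6 − 6 = 8.88
Overall = 0.7 × 71.6 + 0.2 × 90.99 + 0.1 × 8.88 = 50.12 + 18.198 + 0.888 = 69.206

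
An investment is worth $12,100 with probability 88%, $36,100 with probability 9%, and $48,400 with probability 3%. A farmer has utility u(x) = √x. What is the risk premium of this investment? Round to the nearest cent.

E[u] = 0.88·√12100 + 0.09·√36100 + 0.03·√48400 = 0.88·110 + 0.09·190 + 0.03·220 = 120.5
CE = (120.5)² = 14520.25
Risk premium = EV − CE = 15349 − 14520.25 = 828.75

$828.75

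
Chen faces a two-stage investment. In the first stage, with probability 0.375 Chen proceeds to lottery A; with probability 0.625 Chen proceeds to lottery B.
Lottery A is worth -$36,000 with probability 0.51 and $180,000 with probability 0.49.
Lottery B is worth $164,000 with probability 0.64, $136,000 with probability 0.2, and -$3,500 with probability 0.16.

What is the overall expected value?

EV(A) = 0.51 × (-36000) + 0.49 × 180000 = -18360 + 88200 = 69840
EV(B) = 0.64 × 164000 + 0.2 × 136000 + 0.16 × (-3500) = 104960 + 27200 − 560 = 131600
Overall = 0.375 × 69840 + 0.625 × 131600 = 26190 + 82250 = 108440

$108,440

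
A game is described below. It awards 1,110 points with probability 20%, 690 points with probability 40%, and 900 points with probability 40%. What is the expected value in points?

858 points

EV = 0.2 × 1110 + 0.4 × 690 + 0.4 × 900 = 222 + 276 + 360 = 858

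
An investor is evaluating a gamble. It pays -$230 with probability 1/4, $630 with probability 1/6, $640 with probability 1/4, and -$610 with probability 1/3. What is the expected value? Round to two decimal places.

EV = 1/4 × (-230) + 1/6 × 630 + 1/4 × 640 + 1/3 × (-610) = -57.5 + 105 + 160 − 203.3333 = 4.1667

$4.17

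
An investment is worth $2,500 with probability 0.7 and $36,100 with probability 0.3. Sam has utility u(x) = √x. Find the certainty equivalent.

$8,464

E[u] = 0.7·√2500 + 0.3·√36100 = 0.7·50 + 0.3·190 = 92
CE = (92)² = 8464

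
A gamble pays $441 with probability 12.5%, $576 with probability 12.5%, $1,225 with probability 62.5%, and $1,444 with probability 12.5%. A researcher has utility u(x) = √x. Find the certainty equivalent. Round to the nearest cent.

$1,040.06

E[u] = 0.125·√441 + 0.125·√576 + 0.625·√1225 + 0.125·√1444 = 0.125·21 + 0.125·24 + 0.625·35 + 0.125·38 = 32.25
CE = (32.25)² = 1040.0625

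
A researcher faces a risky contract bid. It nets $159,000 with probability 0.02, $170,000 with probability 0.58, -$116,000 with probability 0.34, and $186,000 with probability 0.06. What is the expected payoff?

EV = 0.02 × 159000 + 0.58 × 170000 + 0.34 × (-116000) + 0.06 × 186000 = 3180 + 98600 − 39440 + 11160 = 73500

$73,500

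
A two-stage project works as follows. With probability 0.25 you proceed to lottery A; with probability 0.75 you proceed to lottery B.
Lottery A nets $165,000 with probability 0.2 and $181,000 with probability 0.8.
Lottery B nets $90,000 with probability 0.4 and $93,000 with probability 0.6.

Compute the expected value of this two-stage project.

$113,300

EV(A) = 0.2 × 165000 + 0.8 × 181000 = 33000 + 144800 = 177800
EV(B) = 0.4 × 90000 + 0.6 × 93000 = 36000 + 55800 = 91800
Overall = 0.25 × 177800 + 0.75 × 91800 = 44450 + 68850 = 113300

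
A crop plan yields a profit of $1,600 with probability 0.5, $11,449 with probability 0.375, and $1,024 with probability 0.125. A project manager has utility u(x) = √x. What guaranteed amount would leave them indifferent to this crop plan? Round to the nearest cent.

E[u] = 0.5·√1600 + 0.375·√11449 + 0.125·√1024 = 0.5·40 + 0.375·107 + 0.125·32 = 64.125
CE = (64.125)² = 4112.015625

$4,112.02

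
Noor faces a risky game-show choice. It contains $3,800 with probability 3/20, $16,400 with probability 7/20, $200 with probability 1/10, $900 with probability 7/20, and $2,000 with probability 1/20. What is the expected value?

$6,745

EV = 3/20 × 3800 + 7/20 × 16400 + 1/10 × 200 + 7/20 × 900 + 1/20 × 2000 = 570 + 5740 + 20 + 315 + 100 = 6745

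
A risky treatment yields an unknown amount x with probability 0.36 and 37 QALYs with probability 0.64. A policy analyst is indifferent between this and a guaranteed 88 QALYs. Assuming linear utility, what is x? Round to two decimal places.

0.36·x + 0.64·37 = 88
0.36·x = 88 − 23.68 = 64.32
x = 64.32 / 0.36 = 178.6667

x = 178.67 QALYs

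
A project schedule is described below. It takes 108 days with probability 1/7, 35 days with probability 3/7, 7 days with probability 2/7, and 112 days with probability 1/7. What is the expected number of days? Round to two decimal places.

48.43 days

EV = 1/7 × 108 + 3/7 × 35 + 2/7 × 7 + 1/7 × 112 = 15.4286 + 15 + 2 + 16 = 48.4286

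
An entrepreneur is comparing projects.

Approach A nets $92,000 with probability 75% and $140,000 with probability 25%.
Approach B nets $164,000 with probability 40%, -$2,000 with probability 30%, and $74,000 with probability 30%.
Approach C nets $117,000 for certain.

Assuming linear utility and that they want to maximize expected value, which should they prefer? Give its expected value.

Approach C ($117,000)

Approach A = 0.75 × 92000 + 0.25 × 140000 = 69000 + 35000 = 104000
Approach B = 0.4 × 164000 + 0.3 × (-2000) + 0.3 × 74000 = 65600 − 600 + 22200 = 87200
Approach C: 117000 (certain)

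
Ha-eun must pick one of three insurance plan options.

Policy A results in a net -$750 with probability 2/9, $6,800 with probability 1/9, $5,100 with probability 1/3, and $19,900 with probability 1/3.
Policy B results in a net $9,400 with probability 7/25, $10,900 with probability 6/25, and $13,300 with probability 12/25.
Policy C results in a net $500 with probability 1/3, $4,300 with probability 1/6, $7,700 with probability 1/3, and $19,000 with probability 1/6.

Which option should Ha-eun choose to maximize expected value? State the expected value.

Policy B ($11,632)

Policy A = 2/9 × (-750) + 1/9 × 6800 + 1/3 × 5100 + 1/3 × 19900 = -166.6667 + 755.5556 + 1700 + 6633.3333 = 8922.2222
Policy B = 7/25 × 9400 + 6/25 × 10900 + 12/25 × 13300 = 2632 + 2616 + 6384 = 11632
Policy C = 1/3 × 500 + 1/6 × 4300 + 1/3 × 7700 + 1/6 × 19000 = 166.6667 + 716.6667 + 2566.6667 + 3166.6667 = 6616.6667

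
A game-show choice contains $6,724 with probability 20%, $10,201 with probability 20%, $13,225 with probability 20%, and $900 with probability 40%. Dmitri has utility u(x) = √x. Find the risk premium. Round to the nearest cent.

E[u] = 0.2·√6724 + 0.2·√10201 + 0.2·√13225 + 0.4·√900 = 0.2·82 + 0.2·101 + 0.2·115 + 0.4·30 = 71.6
CE = (71.6)² = 5126.56
Risk premium = EV − CE = 6390 − 5126.56 = 1263.44

$1,263.44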